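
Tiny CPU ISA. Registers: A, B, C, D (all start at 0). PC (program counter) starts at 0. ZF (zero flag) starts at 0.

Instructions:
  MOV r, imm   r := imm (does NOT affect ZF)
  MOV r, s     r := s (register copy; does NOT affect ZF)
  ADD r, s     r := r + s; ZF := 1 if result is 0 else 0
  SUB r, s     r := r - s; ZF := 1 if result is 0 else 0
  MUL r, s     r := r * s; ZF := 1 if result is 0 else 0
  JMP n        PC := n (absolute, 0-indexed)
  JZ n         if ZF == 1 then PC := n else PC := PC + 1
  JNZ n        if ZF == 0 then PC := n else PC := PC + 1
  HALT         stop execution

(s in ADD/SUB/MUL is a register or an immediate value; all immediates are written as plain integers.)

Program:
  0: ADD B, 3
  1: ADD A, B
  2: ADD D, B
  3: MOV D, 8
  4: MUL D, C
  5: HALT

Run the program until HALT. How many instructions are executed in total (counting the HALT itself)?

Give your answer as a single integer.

Step 1: PC=0 exec 'ADD B, 3'. After: A=0 B=3 C=0 D=0 ZF=0 PC=1
Step 2: PC=1 exec 'ADD A, B'. After: A=3 B=3 C=0 D=0 ZF=0 PC=2
Step 3: PC=2 exec 'ADD D, B'. After: A=3 B=3 C=0 D=3 ZF=0 PC=3
Step 4: PC=3 exec 'MOV D, 8'. After: A=3 B=3 C=0 D=8 ZF=0 PC=4
Step 5: PC=4 exec 'MUL D, C'. After: A=3 B=3 C=0 D=0 ZF=1 PC=5
Step 6: PC=5 exec 'HALT'. After: A=3 B=3 C=0 D=0 ZF=1 PC=5 HALTED
Total instructions executed: 6

Answer: 6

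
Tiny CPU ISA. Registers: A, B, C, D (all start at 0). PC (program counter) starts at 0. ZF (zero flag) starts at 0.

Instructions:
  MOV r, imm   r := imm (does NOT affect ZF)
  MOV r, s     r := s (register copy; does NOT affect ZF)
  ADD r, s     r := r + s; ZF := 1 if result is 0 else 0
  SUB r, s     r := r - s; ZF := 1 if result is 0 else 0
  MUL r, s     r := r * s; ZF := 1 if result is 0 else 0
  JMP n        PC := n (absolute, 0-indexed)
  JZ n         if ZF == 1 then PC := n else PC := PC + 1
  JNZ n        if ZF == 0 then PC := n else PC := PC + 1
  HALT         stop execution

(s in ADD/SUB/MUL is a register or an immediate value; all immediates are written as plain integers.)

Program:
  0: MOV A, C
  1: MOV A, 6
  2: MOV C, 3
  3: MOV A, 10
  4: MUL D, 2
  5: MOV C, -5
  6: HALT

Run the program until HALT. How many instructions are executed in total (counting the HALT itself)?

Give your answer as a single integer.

Answer: 7

Derivation:
Step 1: PC=0 exec 'MOV A, C'. After: A=0 B=0 C=0 D=0 ZF=0 PC=1
Step 2: PC=1 exec 'MOV A, 6'. After: A=6 B=0 C=0 D=0 ZF=0 PC=2
Step 3: PC=2 exec 'MOV C, 3'. After: A=6 B=0 C=3 D=0 ZF=0 PC=3
Step 4: PC=3 exec 'MOV A, 10'. After: A=10 B=0 C=3 D=0 ZF=0 PC=4
Step 5: PC=4 exec 'MUL D, 2'. After: A=10 B=0 C=3 D=0 ZF=1 PC=5
Step 6: PC=5 exec 'MOV C, -5'. After: A=10 B=0 C=-5 D=0 ZF=1 PC=6
Step 7: PC=6 exec 'HALT'. After: A=10 B=0 C=-5 D=0 ZF=1 PC=6 HALTED
Total instructions executed: 7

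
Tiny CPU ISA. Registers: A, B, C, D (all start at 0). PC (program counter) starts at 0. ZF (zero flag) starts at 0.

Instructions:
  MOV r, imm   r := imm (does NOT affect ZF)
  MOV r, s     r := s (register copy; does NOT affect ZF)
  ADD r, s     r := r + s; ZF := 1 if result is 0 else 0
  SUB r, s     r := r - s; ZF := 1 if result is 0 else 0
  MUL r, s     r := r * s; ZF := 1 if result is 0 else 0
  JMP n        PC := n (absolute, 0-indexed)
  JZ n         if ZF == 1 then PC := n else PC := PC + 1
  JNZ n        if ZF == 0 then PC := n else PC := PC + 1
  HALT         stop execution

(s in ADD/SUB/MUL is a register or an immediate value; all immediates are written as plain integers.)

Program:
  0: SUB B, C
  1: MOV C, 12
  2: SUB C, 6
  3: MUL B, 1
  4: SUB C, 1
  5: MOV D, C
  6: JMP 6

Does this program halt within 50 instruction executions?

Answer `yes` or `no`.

Step 1: PC=0 exec 'SUB B, C'. After: A=0 B=0 C=0 D=0 ZF=1 PC=1
Step 2: PC=1 exec 'MOV C, 12'. After: A=0 B=0 C=12 D=0 ZF=1 PC=2
Step 3: PC=2 exec 'SUB C, 6'. After: A=0 B=0 C=6 D=0 ZF=0 PC=3
Step 4: PC=3 exec 'MUL B, 1'. After: A=0 B=0 C=6 D=0 ZF=1 PC=4
Step 5: PC=4 exec 'SUB C, 1'. After: A=0 B=0 C=5 D=0 ZF=0 PC=5
Step 6: PC=5 exec 'MOV D, C'. After: A=0 B=0 C=5 D=5 ZF=0 PC=6
Step 7: PC=6 exec 'JMP 6'. After: A=0 B=0 C=5 D=5 ZF=0 PC=6
State after step 7 equals state after step 6: the program is in a cycle of length 1 and will never halt.

Answer: no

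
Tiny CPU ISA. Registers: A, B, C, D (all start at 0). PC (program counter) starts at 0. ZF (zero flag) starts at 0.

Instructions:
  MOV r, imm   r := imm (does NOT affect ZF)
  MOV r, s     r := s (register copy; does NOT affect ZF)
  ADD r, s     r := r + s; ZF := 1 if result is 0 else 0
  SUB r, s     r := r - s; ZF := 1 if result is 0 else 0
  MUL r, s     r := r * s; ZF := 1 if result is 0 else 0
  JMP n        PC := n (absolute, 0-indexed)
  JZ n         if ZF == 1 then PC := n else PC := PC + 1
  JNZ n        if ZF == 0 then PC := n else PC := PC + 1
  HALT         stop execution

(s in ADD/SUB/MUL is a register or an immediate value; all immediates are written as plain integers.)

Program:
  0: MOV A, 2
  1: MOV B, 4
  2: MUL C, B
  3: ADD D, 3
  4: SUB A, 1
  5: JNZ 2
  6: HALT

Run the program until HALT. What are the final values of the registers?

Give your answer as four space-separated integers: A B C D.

Step 1: PC=0 exec 'MOV A, 2'. After: A=2 B=0 C=0 D=0 ZF=0 PC=1
Step 2: PC=1 exec 'MOV B, 4'. After: A=2 B=4 C=0 D=0 ZF=0 PC=2
Step 3: PC=2 exec 'MUL C, B'. After: A=2 B=4 C=0 D=0 ZF=1 PC=3
Step 4: PC=3 exec 'ADD D, 3'. After: A=2 B=4 C=0 D=3 ZF=0 PC=4
Step 5: PC=4 exec 'SUB A, 1'. After: A=1 B=4 C=0 D=3 ZF=0 PC=5
Step 6: PC=5 exec 'JNZ 2'. After: A=1 B=4 C=0 D=3 ZF=0 PC=2
Step 7: PC=2 exec 'MUL C, B'. After: A=1 B=4 C=0 D=3 ZF=1 PC=3
Step 8: PC=3 exec 'ADD D, 3'. After: A=1 B=4 C=0 D=6 ZF=0 PC=4
Step 9: PC=4 exec 'SUB A, 1'. After: A=0 B=4 C=0 D=6 ZF=1 PC=5
Step 10: PC=5 exec 'JNZ 2'. After: A=0 B=4 C=0 D=6 ZF=1 PC=6
Step 11: PC=6 exec 'HALT'. After: A=0 B=4 C=0 D=6 ZF=1 PC=6 HALTED

Answer: 0 4 0 6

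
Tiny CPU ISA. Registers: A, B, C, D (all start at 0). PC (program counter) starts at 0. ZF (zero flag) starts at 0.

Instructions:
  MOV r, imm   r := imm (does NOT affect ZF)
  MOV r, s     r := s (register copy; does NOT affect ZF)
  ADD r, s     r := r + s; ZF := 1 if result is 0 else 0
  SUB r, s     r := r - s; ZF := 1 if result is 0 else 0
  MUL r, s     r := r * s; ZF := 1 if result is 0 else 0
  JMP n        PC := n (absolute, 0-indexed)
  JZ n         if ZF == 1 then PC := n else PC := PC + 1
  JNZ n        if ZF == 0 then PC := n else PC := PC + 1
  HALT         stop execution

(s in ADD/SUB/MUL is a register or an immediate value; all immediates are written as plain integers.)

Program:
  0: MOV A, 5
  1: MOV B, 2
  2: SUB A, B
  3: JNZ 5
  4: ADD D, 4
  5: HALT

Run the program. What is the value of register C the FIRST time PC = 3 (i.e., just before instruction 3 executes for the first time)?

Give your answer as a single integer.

Step 1: PC=0 exec 'MOV A, 5'. After: A=5 B=0 C=0 D=0 ZF=0 PC=1
Step 2: PC=1 exec 'MOV B, 2'. After: A=5 B=2 C=0 D=0 ZF=0 PC=2
Step 3: PC=2 exec 'SUB A, B'. After: A=3 B=2 C=0 D=0 ZF=0 PC=3
First time PC=3: C=0

0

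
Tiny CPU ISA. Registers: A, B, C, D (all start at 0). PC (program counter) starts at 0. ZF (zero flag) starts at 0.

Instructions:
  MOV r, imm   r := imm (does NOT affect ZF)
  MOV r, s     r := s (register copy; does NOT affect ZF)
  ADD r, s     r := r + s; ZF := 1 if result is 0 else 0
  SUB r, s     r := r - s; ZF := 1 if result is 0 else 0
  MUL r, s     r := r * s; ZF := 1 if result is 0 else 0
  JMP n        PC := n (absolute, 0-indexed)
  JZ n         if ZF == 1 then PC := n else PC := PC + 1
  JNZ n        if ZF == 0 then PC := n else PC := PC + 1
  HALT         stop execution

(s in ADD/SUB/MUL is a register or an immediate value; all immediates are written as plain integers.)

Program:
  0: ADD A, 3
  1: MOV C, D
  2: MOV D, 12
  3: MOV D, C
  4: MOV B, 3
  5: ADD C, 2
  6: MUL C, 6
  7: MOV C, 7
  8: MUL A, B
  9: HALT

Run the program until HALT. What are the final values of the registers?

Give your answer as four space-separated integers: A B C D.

Answer: 9 3 7 0

Derivation:
Step 1: PC=0 exec 'ADD A, 3'. After: A=3 B=0 C=0 D=0 ZF=0 PC=1
Step 2: PC=1 exec 'MOV C, D'. After: A=3 B=0 C=0 D=0 ZF=0 PC=2
Step 3: PC=2 exec 'MOV D, 12'. After: A=3 B=0 C=0 D=12 ZF=0 PC=3
Step 4: PC=3 exec 'MOV D, C'. After: A=3 B=0 C=0 D=0 ZF=0 PC=4
Step 5: PC=4 exec 'MOV B, 3'. After: A=3 B=3 C=0 D=0 ZF=0 PC=5
Step 6: PC=5 exec 'ADD C, 2'. After: A=3 B=3 C=2 D=0 ZF=0 PC=6
Step 7: PC=6 exec 'MUL C, 6'. After: A=3 B=3 C=12 D=0 ZF=0 PC=7
Step 8: PC=7 exec 'MOV C, 7'. After: A=3 B=3 C=7 D=0 ZF=0 PC=8
Step 9: PC=8 exec 'MUL A, B'. After: A=9 B=3 C=7 D=0 ZF=0 PC=9
Step 10: PC=9 exec 'HALT'. After: A=9 B=3 C=7 D=0 ZF=0 PC=9 HALTED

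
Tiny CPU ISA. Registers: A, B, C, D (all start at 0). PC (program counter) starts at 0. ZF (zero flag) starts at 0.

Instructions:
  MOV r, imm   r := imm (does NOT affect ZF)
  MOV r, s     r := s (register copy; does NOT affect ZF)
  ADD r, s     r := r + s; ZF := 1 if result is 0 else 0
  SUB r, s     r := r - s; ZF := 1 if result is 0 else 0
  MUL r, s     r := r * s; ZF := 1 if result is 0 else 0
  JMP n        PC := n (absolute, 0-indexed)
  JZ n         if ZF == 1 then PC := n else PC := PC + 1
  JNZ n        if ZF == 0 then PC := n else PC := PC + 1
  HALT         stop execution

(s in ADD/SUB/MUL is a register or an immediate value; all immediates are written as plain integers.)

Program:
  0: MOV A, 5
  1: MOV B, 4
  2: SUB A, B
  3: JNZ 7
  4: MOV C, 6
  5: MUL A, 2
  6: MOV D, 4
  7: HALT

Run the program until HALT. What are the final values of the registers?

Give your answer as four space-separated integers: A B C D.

Step 1: PC=0 exec 'MOV A, 5'. After: A=5 B=0 C=0 D=0 ZF=0 PC=1
Step 2: PC=1 exec 'MOV B, 4'. After: A=5 B=4 C=0 D=0 ZF=0 PC=2
Step 3: PC=2 exec 'SUB A, B'. After: A=1 B=4 C=0 D=0 ZF=0 PC=3
Step 4: PC=3 exec 'JNZ 7'. After: A=1 B=4 C=0 D=0 ZF=0 PC=7
Step 5: PC=7 exec 'HALT'. After: A=1 B=4 C=0 D=0 ZF=0 PC=7 HALTED

Answer: 1 4 0 0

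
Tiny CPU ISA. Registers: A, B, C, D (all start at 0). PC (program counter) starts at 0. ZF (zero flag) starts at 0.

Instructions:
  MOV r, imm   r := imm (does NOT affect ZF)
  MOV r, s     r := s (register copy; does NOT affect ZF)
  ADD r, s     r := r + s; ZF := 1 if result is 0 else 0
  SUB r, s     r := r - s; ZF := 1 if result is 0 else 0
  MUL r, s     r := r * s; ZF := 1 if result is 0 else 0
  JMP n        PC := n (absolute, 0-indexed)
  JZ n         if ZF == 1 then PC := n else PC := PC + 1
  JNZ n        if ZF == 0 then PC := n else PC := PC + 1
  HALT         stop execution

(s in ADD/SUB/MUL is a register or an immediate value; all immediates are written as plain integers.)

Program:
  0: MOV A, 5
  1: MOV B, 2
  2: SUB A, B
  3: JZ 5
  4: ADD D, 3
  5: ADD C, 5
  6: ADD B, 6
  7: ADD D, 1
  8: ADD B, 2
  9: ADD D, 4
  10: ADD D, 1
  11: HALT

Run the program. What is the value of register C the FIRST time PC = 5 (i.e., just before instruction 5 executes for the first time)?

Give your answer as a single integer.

Step 1: PC=0 exec 'MOV A, 5'. After: A=5 B=0 C=0 D=0 ZF=0 PC=1
Step 2: PC=1 exec 'MOV B, 2'. After: A=5 B=2 C=0 D=0 ZF=0 PC=2
Step 3: PC=2 exec 'SUB A, B'. After: A=3 B=2 C=0 D=0 ZF=0 PC=3
Step 4: PC=3 exec 'JZ 5'. After: A=3 B=2 C=0 D=0 ZF=0 PC=4
Step 5: PC=4 exec 'ADD D, 3'. After: A=3 B=2 C=0 D=3 ZF=0 PC=5
First time PC=5: C=0

0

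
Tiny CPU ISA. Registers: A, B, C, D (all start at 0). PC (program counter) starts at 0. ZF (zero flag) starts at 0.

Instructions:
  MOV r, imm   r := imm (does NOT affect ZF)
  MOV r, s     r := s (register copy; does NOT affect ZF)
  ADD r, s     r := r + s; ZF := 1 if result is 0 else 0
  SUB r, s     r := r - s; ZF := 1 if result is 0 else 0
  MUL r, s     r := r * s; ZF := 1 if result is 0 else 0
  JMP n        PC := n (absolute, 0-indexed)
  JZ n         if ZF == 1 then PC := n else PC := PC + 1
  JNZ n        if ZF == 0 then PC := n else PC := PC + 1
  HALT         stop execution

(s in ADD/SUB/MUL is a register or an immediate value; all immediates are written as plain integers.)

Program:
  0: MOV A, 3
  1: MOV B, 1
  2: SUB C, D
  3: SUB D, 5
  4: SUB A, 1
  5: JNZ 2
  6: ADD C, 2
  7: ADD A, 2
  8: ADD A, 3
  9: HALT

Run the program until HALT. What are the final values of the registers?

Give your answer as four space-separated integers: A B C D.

Step 1: PC=0 exec 'MOV A, 3'. After: A=3 B=0 C=0 D=0 ZF=0 PC=1
Step 2: PC=1 exec 'MOV B, 1'. After: A=3 B=1 C=0 D=0 ZF=0 PC=2
Step 3: PC=2 exec 'SUB C, D'. After: A=3 B=1 C=0 D=0 ZF=1 PC=3
Step 4: PC=3 exec 'SUB D, 5'. After: A=3 B=1 C=0 D=-5 ZF=0 PC=4
Step 5: PC=4 exec 'SUB A, 1'. After: A=2 B=1 C=0 D=-5 ZF=0 PC=5
Step 6: PC=5 exec 'JNZ 2'. After: A=2 B=1 C=0 D=-5 ZF=0 PC=2
Step 7: PC=2 exec 'SUB C, D'. After: A=2 B=1 C=5 D=-5 ZF=0 PC=3
Step 8: PC=3 exec 'SUB D, 5'. After: A=2 B=1 C=5 D=-10 ZF=0 PC=4
Step 9: PC=4 exec 'SUB A, 1'. After: A=1 B=1 C=5 D=-10 ZF=0 PC=5
Step 10: PC=5 exec 'JNZ 2'. After: A=1 B=1 C=5 D=-10 ZF=0 PC=2
Step 11: PC=2 exec 'SUB C, D'. After: A=1 B=1 C=15 D=-10 ZF=0 PC=3
Step 12: PC=3 exec 'SUB D, 5'. After: A=1 B=1 C=15 D=-15 ZF=0 PC=4
Step 13: PC=4 exec 'SUB A, 1'. After: A=0 B=1 C=15 D=-15 ZF=1 PC=5
Step 14: PC=5 exec 'JNZ 2'. After: A=0 B=1 C=15 D=-15 ZF=1 PC=6
Step 15: PC=6 exec 'ADD C, 2'. After: A=0 B=1 C=17 D=-15 ZF=0 PC=7
Step 16: PC=7 exec 'ADD A, 2'. After: A=2 B=1 C=17 D=-15 ZF=0 PC=8
Step 17: PC=8 exec 'ADD A, 3'. After: A=5 B=1 C=17 D=-15 ZF=0 PC=9
Step 18: PC=9 exec 'HALT'. After: A=5 B=1 C=17 D=-15 ZF=0 PC=9 HALTED

Answer: 5 1 17 -15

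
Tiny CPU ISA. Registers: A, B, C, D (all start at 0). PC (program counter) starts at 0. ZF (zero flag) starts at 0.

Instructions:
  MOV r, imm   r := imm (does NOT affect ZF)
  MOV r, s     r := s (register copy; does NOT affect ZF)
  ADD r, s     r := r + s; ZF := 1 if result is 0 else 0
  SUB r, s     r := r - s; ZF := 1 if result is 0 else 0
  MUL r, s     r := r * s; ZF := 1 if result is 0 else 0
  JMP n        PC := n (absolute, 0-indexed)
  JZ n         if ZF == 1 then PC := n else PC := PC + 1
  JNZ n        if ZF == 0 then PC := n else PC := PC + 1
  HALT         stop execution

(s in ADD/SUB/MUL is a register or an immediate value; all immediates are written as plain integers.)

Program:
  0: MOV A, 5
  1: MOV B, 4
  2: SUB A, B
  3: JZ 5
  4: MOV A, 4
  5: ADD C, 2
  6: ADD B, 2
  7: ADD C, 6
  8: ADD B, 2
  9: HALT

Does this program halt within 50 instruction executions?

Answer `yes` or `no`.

Step 1: PC=0 exec 'MOV A, 5'. After: A=5 B=0 C=0 D=0 ZF=0 PC=1
Step 2: PC=1 exec 'MOV B, 4'. After: A=5 B=4 C=0 D=0 ZF=0 PC=2
Step 3: PC=2 exec 'SUB A, B'. After: A=1 B=4 C=0 D=0 ZF=0 PC=3
Step 4: PC=3 exec 'JZ 5'. After: A=1 B=4 C=0 D=0 ZF=0 PC=4
Step 5: PC=4 exec 'MOV A, 4'. After: A=4 B=4 C=0 D=0 ZF=0 PC=5
Step 6: PC=5 exec 'ADD C, 2'. After: A=4 B=4 C=2 D=0 ZF=0 PC=6
Step 7: PC=6 exec 'ADD B, 2'. After: A=4 B=6 C=2 D=0 ZF=0 PC=7
Step 8: PC=7 exec 'ADD C, 6'. After: A=4 B=6 C=8 D=0 ZF=0 PC=8
Step 9: PC=8 exec 'ADD B, 2'. After: A=4 B=8 C=8 D=0 ZF=0 PC=9
Step 10: PC=9 exec 'HALT'. After: A=4 B=8 C=8 D=0 ZF=0 PC=9 HALTED

Answer: yes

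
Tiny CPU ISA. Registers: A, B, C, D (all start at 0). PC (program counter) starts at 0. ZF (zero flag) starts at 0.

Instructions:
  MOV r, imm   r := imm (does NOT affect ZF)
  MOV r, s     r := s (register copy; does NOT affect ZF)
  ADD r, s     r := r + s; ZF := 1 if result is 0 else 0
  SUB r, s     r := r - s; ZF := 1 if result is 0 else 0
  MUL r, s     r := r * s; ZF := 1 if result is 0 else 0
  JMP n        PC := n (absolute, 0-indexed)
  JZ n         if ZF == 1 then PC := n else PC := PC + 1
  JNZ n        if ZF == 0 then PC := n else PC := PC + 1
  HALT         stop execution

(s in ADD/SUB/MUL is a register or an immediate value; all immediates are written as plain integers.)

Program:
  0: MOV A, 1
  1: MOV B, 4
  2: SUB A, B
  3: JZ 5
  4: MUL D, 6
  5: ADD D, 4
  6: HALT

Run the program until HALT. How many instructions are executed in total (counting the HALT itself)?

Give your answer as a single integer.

Answer: 7

Derivation:
Step 1: PC=0 exec 'MOV A, 1'. After: A=1 B=0 C=0 D=0 ZF=0 PC=1
Step 2: PC=1 exec 'MOV B, 4'. After: A=1 B=4 C=0 D=0 ZF=0 PC=2
Step 3: PC=2 exec 'SUB A, B'. After: A=-3 B=4 C=0 D=0 ZF=0 PC=3
Step 4: PC=3 exec 'JZ 5'. After: A=-3 B=4 C=0 D=0 ZF=0 PC=4
Step 5: PC=4 exec 'MUL D, 6'. After: A=-3 B=4 C=0 D=0 ZF=1 PC=5
Step 6: PC=5 exec 'ADD D, 4'. After: A=-3 B=4 C=0 D=4 ZF=0 PC=6
Step 7: PC=6 exec 'HALT'. After: A=-3 B=4 C=0 D=4 ZF=0 PC=6 HALTED
Total instructions executed: 7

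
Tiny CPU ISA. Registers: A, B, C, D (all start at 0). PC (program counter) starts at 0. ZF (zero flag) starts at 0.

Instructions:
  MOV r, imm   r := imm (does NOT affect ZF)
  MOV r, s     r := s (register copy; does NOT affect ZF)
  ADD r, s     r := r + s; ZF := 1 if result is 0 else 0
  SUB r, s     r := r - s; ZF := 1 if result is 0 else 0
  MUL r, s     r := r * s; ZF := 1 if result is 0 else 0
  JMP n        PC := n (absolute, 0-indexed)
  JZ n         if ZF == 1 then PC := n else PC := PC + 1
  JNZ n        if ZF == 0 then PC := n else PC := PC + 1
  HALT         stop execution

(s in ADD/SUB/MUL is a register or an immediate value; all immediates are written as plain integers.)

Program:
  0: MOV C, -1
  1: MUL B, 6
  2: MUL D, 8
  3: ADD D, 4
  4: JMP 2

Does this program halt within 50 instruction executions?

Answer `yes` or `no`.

Step 1: PC=0 exec 'MOV C, -1'. After: A=0 B=0 C=-1 D=0 ZF=0 PC=1
Step 2: PC=1 exec 'MUL B, 6'. After: A=0 B=0 C=-1 D=0 ZF=1 PC=2
Step 3: PC=2 exec 'MUL D, 8'. After: A=0 B=0 C=-1 D=0 ZF=1 PC=3
Step 4: PC=3 exec 'ADD D, 4'. After: A=0 B=0 C=-1 D=4 ZF=0 PC=4
Step 5: PC=4 exec 'JMP 2'. After: A=0 B=0 C=-1 D=4 ZF=0 PC=2
Step 6: PC=2 exec 'MUL D, 8'. After: A=0 B=0 C=-1 D=32 ZF=0 PC=3
Step 7: PC=3 exec 'ADD D, 4'. After: A=0 B=0 C=-1 D=36 ZF=0 PC=4
Step 8: PC=4 exec 'JMP 2'. After: A=0 B=0 C=-1 D=36 ZF=0 PC=2
Step 9: PC=2 exec 'MUL D, 8'. After: A=0 B=0 C=-1 D=288 ZF=0 PC=3
Step 10: PC=3 exec 'ADD D, 4'. After: A=0 B=0 C=-1 D=292 ZF=0 PC=4
Step 11: PC=4 exec 'JMP 2'. After: A=0 B=0 C=-1 D=292 ZF=0 PC=2
Step 12: PC=2 exec 'MUL D, 8'. After: A=0 B=0 C=-1 D=2336 ZF=0 PC=3
Step 13: PC=3 exec 'ADD D, 4'. After: A=0 B=0 C=-1 D=2340 ZF=0 PC=4
Step 14: PC=4 exec 'JMP 2'. After: A=0 B=0 C=-1 D=2340 ZF=0 PC=2
Step 15: PC=2 exec 'MUL D, 8'. After: A=0 B=0 C=-1 D=18720 ZF=0 PC=3
After 50 steps: not halted. PC revisits the same instructions with no path to HALT; will never halt.

Answer: no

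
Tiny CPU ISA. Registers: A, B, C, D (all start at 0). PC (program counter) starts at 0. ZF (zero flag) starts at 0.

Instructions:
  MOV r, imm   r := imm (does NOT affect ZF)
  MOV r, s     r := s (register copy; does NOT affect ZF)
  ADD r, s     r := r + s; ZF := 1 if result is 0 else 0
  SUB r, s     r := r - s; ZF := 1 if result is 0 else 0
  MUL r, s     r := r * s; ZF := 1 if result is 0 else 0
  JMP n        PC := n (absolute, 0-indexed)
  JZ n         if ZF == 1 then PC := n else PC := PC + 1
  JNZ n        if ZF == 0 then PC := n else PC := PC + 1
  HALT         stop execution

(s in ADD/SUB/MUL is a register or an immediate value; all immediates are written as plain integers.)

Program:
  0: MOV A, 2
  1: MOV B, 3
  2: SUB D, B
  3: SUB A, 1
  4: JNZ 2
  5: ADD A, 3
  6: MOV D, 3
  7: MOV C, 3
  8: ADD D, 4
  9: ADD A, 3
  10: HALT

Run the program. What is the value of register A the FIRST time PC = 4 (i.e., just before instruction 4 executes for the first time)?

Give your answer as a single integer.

Step 1: PC=0 exec 'MOV A, 2'. After: A=2 B=0 C=0 D=0 ZF=0 PC=1
Step 2: PC=1 exec 'MOV B, 3'. After: A=2 B=3 C=0 D=0 ZF=0 PC=2
Step 3: PC=2 exec 'SUB D, B'. After: A=2 B=3 C=0 D=-3 ZF=0 PC=3
Step 4: PC=3 exec 'SUB A, 1'. After: A=1 B=3 C=0 D=-3 ZF=0 PC=4
First time PC=4: A=1

1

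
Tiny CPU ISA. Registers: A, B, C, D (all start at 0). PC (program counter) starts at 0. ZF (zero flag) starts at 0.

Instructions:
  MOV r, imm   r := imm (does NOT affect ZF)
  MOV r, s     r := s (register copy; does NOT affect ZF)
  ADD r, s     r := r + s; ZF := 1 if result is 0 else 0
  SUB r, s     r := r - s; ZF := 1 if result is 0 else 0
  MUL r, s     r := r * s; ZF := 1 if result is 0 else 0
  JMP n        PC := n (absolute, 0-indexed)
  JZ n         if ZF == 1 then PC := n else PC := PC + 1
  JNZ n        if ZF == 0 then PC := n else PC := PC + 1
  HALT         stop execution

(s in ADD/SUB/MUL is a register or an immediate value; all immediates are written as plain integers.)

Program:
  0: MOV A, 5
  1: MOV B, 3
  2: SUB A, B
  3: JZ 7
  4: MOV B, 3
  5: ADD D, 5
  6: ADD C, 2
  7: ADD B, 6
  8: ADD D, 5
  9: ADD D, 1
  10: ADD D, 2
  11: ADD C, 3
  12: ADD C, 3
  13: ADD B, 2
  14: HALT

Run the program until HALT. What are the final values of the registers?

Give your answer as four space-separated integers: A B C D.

Step 1: PC=0 exec 'MOV A, 5'. After: A=5 B=0 C=0 D=0 ZF=0 PC=1
Step 2: PC=1 exec 'MOV B, 3'. After: A=5 B=3 C=0 D=0 ZF=0 PC=2
Step 3: PC=2 exec 'SUB A, B'. After: A=2 B=3 C=0 D=0 ZF=0 PC=3
Step 4: PC=3 exec 'JZ 7'. After: A=2 B=3 C=0 D=0 ZF=0 PC=4
Step 5: PC=4 exec 'MOV B, 3'. After: A=2 B=3 C=0 D=0 ZF=0 PC=5
Step 6: PC=5 exec 'ADD D, 5'. After: A=2 B=3 C=0 D=5 ZF=0 PC=6
Step 7: PC=6 exec 'ADD C, 2'. After: A=2 B=3 C=2 D=5 ZF=0 PC=7
Step 8: PC=7 exec 'ADD B, 6'. After: A=2 B=9 C=2 D=5 ZF=0 PC=8
Step 9: PC=8 exec 'ADD D, 5'. After: A=2 B=9 C=2 D=10 ZF=0 PC=9
Step 10: PC=9 exec 'ADD D, 1'. After: A=2 B=9 C=2 D=11 ZF=0 PC=10
Step 11: PC=10 exec 'ADD D, 2'. After: A=2 B=9 C=2 D=13 ZF=0 PC=11
Step 12: PC=11 exec 'ADD C, 3'. After: A=2 B=9 C=5 D=13 ZF=0 PC=12
Step 13: PC=12 exec 'ADD C, 3'. After: A=2 B=9 C=8 D=13 ZF=0 PC=13
Step 14: PC=13 exec 'ADD B, 2'. After: A=2 B=11 C=8 D=13 ZF=0 PC=14
Step 15: PC=14 exec 'HALT'. After: A=2 B=11 C=8 D=13 ZF=0 PC=14 HALTED

Answer: 2 11 8 13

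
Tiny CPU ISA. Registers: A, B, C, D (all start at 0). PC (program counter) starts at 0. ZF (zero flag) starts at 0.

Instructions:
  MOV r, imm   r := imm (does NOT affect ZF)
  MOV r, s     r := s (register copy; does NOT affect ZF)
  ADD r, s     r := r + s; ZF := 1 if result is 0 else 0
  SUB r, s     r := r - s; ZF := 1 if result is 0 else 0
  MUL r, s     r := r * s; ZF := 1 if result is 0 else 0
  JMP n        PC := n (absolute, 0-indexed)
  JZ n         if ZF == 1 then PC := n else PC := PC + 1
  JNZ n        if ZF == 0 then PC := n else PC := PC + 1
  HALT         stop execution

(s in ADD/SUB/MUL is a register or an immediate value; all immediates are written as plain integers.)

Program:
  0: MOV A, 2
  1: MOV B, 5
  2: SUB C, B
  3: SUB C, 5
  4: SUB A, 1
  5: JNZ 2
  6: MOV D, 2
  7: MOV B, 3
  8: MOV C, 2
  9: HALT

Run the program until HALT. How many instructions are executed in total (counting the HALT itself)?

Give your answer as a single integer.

Step 1: PC=0 exec 'MOV A, 2'. After: A=2 B=0 C=0 D=0 ZF=0 PC=1
Step 2: PC=1 exec 'MOV B, 5'. After: A=2 B=5 C=0 D=0 ZF=0 PC=2
Step 3: PC=2 exec 'SUB C, B'. After: A=2 B=5 C=-5 D=0 ZF=0 PC=3
Step 4: PC=3 exec 'SUB C, 5'. After: A=2 B=5 C=-10 D=0 ZF=0 PC=4
Step 5: PC=4 exec 'SUB A, 1'. After: A=1 B=5 C=-10 D=0 ZF=0 PC=5
Step 6: PC=5 exec 'JNZ 2'. After: A=1 B=5 C=-10 D=0 ZF=0 PC=2
Step 7: PC=2 exec 'SUB C, B'. After: A=1 B=5 C=-15 D=0 ZF=0 PC=3
Step 8: PC=3 exec 'SUB C, 5'. After: A=1 B=5 C=-20 D=0 ZF=0 PC=4
Step 9: PC=4 exec 'SUB A, 1'. After: A=0 B=5 C=-20 D=0 ZF=1 PC=5
Step 10: PC=5 exec 'JNZ 2'. After: A=0 B=5 C=-20 D=0 ZF=1 PC=6
Step 11: PC=6 exec 'MOV D, 2'. After: A=0 B=5 C=-20 D=2 ZF=1 PC=7
Step 12: PC=7 exec 'MOV B, 3'. After: A=0 B=3 C=-20 D=2 ZF=1 PC=8
Step 13: PC=8 exec 'MOV C, 2'. After: A=0 B=3 C=2 D=2 ZF=1 PC=9
Step 14: PC=9 exec 'HALT'. After: A=0 B=3 C=2 D=2 ZF=1 PC=9 HALTED
Total instructions executed: 14

Answer: 14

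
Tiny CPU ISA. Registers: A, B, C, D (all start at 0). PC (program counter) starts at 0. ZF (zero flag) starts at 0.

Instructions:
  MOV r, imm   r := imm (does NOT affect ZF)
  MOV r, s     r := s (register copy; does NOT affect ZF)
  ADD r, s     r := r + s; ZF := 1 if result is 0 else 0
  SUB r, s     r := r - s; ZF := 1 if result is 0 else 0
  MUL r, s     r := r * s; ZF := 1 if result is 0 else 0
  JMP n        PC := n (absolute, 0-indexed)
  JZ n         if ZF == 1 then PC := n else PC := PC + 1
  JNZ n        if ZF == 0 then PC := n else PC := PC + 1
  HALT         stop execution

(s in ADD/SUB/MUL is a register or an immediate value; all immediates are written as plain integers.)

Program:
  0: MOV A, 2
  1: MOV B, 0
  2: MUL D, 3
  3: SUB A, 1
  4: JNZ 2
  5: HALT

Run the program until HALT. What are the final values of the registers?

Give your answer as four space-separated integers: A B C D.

Answer: 0 0 0 0

Derivation:
Step 1: PC=0 exec 'MOV A, 2'. After: A=2 B=0 C=0 D=0 ZF=0 PC=1
Step 2: PC=1 exec 'MOV B, 0'. After: A=2 B=0 C=0 D=0 ZF=0 PC=2
Step 3: PC=2 exec 'MUL D, 3'. After: A=2 B=0 C=0 D=0 ZF=1 PC=3
Step 4: PC=3 exec 'SUB A, 1'. After: A=1 B=0 C=0 D=0 ZF=0 PC=4
Step 5: PC=4 exec 'JNZ 2'. After: A=1 B=0 C=0 D=0 ZF=0 PC=2
Step 6: PC=2 exec 'MUL D, 3'. After: A=1 B=0 C=0 D=0 ZF=1 PC=3
Step 7: PC=3 exec 'SUB A, 1'. After: A=0 B=0 C=0 D=0 ZF=1 PC=4
Step 8: PC=4 exec 'JNZ 2'. After: A=0 B=0 C=0 D=0 ZF=1 PC=5
Step 9: PC=5 exec 'HALT'. After: A=0 B=0 C=0 D=0 ZF=1 PC=5 HALTED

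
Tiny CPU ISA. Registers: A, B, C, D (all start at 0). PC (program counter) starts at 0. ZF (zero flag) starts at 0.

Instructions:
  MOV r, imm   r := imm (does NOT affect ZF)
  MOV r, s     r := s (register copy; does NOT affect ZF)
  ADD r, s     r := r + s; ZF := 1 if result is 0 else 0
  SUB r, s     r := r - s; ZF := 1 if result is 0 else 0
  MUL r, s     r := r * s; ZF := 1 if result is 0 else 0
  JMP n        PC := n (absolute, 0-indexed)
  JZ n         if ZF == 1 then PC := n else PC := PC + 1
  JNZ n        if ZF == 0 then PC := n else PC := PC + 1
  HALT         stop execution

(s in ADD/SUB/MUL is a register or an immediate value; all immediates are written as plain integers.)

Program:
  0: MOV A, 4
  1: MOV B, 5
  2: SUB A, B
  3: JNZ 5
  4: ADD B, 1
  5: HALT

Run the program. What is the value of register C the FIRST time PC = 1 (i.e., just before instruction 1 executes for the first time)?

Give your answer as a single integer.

Step 1: PC=0 exec 'MOV A, 4'. After: A=4 B=0 C=0 D=0 ZF=0 PC=1
First time PC=1: C=0

0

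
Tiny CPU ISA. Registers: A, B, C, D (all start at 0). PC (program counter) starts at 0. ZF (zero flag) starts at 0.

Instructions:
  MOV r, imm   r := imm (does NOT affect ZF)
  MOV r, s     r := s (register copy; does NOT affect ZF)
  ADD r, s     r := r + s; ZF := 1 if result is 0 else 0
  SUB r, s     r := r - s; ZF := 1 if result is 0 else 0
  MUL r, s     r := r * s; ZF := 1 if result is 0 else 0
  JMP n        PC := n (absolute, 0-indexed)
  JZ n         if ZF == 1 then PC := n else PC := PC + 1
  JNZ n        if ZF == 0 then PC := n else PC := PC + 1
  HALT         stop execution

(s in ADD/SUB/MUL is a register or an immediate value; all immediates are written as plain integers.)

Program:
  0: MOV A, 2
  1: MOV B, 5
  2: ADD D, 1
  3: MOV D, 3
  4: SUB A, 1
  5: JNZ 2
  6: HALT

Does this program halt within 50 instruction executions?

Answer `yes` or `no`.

Step 1: PC=0 exec 'MOV A, 2'. After: A=2 B=0 C=0 D=0 ZF=0 PC=1
Step 2: PC=1 exec 'MOV B, 5'. After: A=2 B=5 C=0 D=0 ZF=0 PC=2
Step 3: PC=2 exec 'ADD D, 1'. After: A=2 B=5 C=0 D=1 ZF=0 PC=3
Step 4: PC=3 exec 'MOV D, 3'. After: A=2 B=5 C=0 D=3 ZF=0 PC=4
Step 5: PC=4 exec 'SUB A, 1'. After: A=1 B=5 C=0 D=3 ZF=0 PC=5
Step 6: PC=5 exec 'JNZ 2'. After: A=1 B=5 C=0 D=3 ZF=0 PC=2
Step 7: PC=2 exec 'ADD D, 1'. After: A=1 B=5 C=0 D=4 ZF=0 PC=3
Step 8: PC=3 exec 'MOV D, 3'. After: A=1 B=5 C=0 D=3 ZF=0 PC=4
Step 9: PC=4 exec 'SUB A, 1'. After: A=0 B=5 C=0 D=3 ZF=1 PC=5
Step 10: PC=5 exec 'JNZ 2'. After: A=0 B=5 C=0 D=3 ZF=1 PC=6
Step 11: PC=6 exec 'HALT'. After: A=0 B=5 C=0 D=3 ZF=1 PC=6 HALTED

Answer: yes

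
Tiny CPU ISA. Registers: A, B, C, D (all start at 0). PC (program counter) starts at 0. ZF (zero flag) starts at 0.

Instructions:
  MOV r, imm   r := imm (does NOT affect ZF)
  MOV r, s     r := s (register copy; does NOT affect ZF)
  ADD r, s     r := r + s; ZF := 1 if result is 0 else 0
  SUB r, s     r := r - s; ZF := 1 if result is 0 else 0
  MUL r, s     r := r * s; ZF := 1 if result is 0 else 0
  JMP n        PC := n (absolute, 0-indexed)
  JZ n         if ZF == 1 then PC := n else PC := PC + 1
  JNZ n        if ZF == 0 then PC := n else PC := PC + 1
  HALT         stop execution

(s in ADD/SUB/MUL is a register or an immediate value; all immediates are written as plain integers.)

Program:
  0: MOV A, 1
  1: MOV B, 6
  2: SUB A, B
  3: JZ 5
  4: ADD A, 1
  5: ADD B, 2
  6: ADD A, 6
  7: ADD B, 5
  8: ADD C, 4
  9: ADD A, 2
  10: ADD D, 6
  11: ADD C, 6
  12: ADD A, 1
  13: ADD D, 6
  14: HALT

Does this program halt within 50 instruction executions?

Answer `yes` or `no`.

Answer: yes

Derivation:
Step 1: PC=0 exec 'MOV A, 1'. After: A=1 B=0 C=0 D=0 ZF=0 PC=1
Step 2: PC=1 exec 'MOV B, 6'. After: A=1 B=6 C=0 D=0 ZF=0 PC=2
Step 3: PC=2 exec 'SUB A, B'. After: A=-5 B=6 C=0 D=0 ZF=0 PC=3
Step 4: PC=3 exec 'JZ 5'. After: A=-5 B=6 C=0 D=0 ZF=0 PC=4
Step 5: PC=4 exec 'ADD A, 1'. After: A=-4 B=6 C=0 D=0 ZF=0 PC=5
Step 6: PC=5 exec 'ADD B, 2'. After: A=-4 B=8 C=0 D=0 ZF=0 PC=6
Step 7: PC=6 exec 'ADD A, 6'. After: A=2 B=8 C=0 D=0 ZF=0 PC=7
Step 8: PC=7 exec 'ADD B, 5'. After: A=2 B=13 C=0 D=0 ZF=0 PC=8
Step 9: PC=8 exec 'ADD C, 4'. After: A=2 B=13 C=4 D=0 ZF=0 PC=9
Step 10: PC=9 exec 'ADD A, 2'. After: A=4 B=13 C=4 D=0 ZF=0 PC=10
Step 11: PC=10 exec 'ADD D, 6'. After: A=4 B=13 C=4 D=6 ZF=0 PC=11
Step 12: PC=11 exec 'ADD C, 6'. After: A=4 B=13 C=10 D=6 ZF=0 PC=12
Step 13: PC=12 exec 'ADD A, 1'. After: A=5 B=13 C=10 D=6 ZF=0 PC=13
Step 14: PC=13 exec 'ADD D, 6'. After: A=5 B=13 C=10 D=12 ZF=0 PC=14
Step 15: PC=14 exec 'HALT'. After: A=5 B=13 C=10 D=12 ZF=0 PC=14 HALTED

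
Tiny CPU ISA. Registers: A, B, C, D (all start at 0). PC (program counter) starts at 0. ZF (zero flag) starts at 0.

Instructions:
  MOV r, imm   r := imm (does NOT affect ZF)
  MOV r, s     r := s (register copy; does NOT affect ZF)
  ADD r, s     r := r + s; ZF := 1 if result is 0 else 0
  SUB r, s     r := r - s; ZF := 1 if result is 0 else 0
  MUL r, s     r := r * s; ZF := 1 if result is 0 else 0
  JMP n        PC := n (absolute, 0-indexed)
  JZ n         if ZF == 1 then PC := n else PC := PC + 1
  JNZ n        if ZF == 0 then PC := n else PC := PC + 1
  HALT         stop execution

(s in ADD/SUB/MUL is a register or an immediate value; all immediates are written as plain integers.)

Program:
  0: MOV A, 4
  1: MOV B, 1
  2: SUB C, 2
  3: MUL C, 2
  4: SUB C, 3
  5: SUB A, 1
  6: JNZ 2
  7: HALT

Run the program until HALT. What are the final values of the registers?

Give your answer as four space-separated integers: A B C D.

Answer: 0 1 -105 0

Derivation:
Step 1: PC=0 exec 'MOV A, 4'. After: A=4 B=0 C=0 D=0 ZF=0 PC=1
Step 2: PC=1 exec 'MOV B, 1'. After: A=4 B=1 C=0 D=0 ZF=0 PC=2
Step 3: PC=2 exec 'SUB C, 2'. After: A=4 B=1 C=-2 D=0 ZF=0 PC=3
Step 4: PC=3 exec 'MUL C, 2'. After: A=4 B=1 C=-4 D=0 ZF=0 PC=4
Step 5: PC=4 exec 'SUB C, 3'. After: A=4 B=1 C=-7 D=0 ZF=0 PC=5
Step 6: PC=5 exec 'SUB A, 1'. After: A=3 B=1 C=-7 D=0 ZF=0 PC=6
Step 7: PC=6 exec 'JNZ 2'. After: A=3 B=1 C=-7 D=0 ZF=0 PC=2
Step 8: PC=2 exec 'SUB C, 2'. After: A=3 B=1 C=-9 D=0 ZF=0 PC=3
Step 9: PC=3 exec 'MUL C, 2'. After: A=3 B=1 C=-18 D=0 ZF=0 PC=4
Step 10: PC=4 exec 'SUB C, 3'. After: A=3 B=1 C=-21 D=0 ZF=0 PC=5
Step 11: PC=5 exec 'SUB A, 1'. After: A=2 B=1 C=-21 D=0 ZF=0 PC=6
Step 12: PC=6 exec 'JNZ 2'. After: A=2 B=1 C=-21 D=0 ZF=0 PC=2
Step 13: PC=2 exec 'SUB C, 2'. After: A=2 B=1 C=-23 D=0 ZF=0 PC=3
Step 14: PC=3 exec 'MUL C, 2'. After: A=2 B=1 C=-46 D=0 ZF=0 PC=4
Step 15: PC=4 exec 'SUB C, 3'. After: A=2 B=1 C=-49 D=0 ZF=0 PC=5
Step 16: PC=5 exec 'SUB A, 1'. After: A=1 B=1 C=-49 D=0 ZF=0 PC=6
Step 17: PC=6 exec 'JNZ 2'. After: A=1 B=1 C=-49 D=0 ZF=0 PC=2
Step 18: PC=2 exec 'SUB C, 2'. After: A=1 B=1 C=-51 D=0 ZF=0 PC=3
Step 19: PC=3 exec 'MUL C, 2'. After: A=1 B=1 C=-102 D=0 ZF=0 PC=4
Step 20: PC=4 exec 'SUB C, 3'. After: A=1 B=1 C=-105 D=0 ZF=0 PC=5
Step 21: PC=5 exec 'SUB A, 1'. After: A=0 B=1 C=-105 D=0 ZF=1 PC=6
Step 22: PC=6 exec 'JNZ 2'. After: A=0 B=1 C=-105 D=0 ZF=1 PC=7
Step 23: PC=7 exec 'HALT'. After: A=0 B=1 C=-105 D=0 ZF=1 PC=7 HALTED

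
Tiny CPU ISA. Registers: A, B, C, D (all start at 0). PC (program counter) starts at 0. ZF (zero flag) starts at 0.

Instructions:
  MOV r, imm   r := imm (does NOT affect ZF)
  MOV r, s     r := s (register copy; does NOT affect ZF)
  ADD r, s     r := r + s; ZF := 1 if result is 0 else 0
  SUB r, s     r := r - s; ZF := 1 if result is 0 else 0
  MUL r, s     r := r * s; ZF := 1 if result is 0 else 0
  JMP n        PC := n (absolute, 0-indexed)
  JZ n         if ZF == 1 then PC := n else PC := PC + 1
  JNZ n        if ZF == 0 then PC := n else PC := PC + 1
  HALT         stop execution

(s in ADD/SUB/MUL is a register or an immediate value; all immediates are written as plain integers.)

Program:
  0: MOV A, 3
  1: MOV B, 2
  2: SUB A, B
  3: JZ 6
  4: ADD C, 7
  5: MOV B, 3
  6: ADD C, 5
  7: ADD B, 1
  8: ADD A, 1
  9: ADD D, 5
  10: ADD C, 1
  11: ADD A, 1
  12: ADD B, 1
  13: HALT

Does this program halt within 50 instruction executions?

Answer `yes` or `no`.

Answer: yes

Derivation:
Step 1: PC=0 exec 'MOV A, 3'. After: A=3 B=0 C=0 D=0 ZF=0 PC=1
Step 2: PC=1 exec 'MOV B, 2'. After: A=3 B=2 C=0 D=0 ZF=0 PC=2
Step 3: PC=2 exec 'SUB A, B'. After: A=1 B=2 C=0 D=0 ZF=0 PC=3
Step 4: PC=3 exec 'JZ 6'. After: A=1 B=2 C=0 D=0 ZF=0 PC=4
Step 5: PC=4 exec 'ADD C, 7'. After: A=1 B=2 C=7 D=0 ZF=0 PC=5
Step 6: PC=5 exec 'MOV B, 3'. After: A=1 B=3 C=7 D=0 ZF=0 PC=6
Step 7: PC=6 exec 'ADD C, 5'. After: A=1 B=3 C=12 D=0 ZF=0 PC=7
Step 8: PC=7 exec 'ADD B, 1'. After: A=1 B=4 C=12 D=0 ZF=0 PC=8
Step 9: PC=8 exec 'ADD A, 1'. After: A=2 B=4 C=12 D=0 ZF=0 PC=9
Step 10: PC=9 exec 'ADD D, 5'. After: A=2 B=4 C=12 D=5 ZF=0 PC=10
Step 11: PC=10 exec 'ADD C, 1'. After: A=2 B=4 C=13 D=5 ZF=0 PC=11
Step 12: PC=11 exec 'ADD A, 1'. After: A=3 B=4 C=13 D=5 ZF=0 PC=12
Step 13: PC=12 exec 'ADD B, 1'. After: A=3 B=5 C=13 D=5 ZF=0 PC=13
Step 14: PC=13 exec 'HALT'. After: A=3 B=5 C=13 D=5 ZF=0 PC=13 HALTED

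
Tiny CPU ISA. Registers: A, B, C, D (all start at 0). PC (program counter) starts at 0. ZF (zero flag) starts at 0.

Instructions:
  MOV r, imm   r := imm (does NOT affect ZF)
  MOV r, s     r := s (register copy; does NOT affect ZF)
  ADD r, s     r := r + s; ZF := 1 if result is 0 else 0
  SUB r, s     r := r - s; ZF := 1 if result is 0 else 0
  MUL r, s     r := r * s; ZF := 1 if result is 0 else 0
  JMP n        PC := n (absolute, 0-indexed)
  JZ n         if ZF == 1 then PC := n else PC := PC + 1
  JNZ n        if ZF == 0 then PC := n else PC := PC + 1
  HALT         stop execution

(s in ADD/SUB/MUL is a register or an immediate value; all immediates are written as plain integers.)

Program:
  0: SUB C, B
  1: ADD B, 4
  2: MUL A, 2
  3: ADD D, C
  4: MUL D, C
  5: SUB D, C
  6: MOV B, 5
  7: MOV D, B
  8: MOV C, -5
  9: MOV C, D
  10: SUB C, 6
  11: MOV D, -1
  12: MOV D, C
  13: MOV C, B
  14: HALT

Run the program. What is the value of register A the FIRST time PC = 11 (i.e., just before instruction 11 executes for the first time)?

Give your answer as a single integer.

Step 1: PC=0 exec 'SUB C, B'. After: A=0 B=0 C=0 D=0 ZF=1 PC=1
Step 2: PC=1 exec 'ADD B, 4'. After: A=0 B=4 C=0 D=0 ZF=0 PC=2
Step 3: PC=2 exec 'MUL A, 2'. After: A=0 B=4 C=0 D=0 ZF=1 PC=3
Step 4: PC=3 exec 'ADD D, C'. After: A=0 B=4 C=0 D=0 ZF=1 PC=4
Step 5: PC=4 exec 'MUL D, C'. After: A=0 B=4 C=0 D=0 ZF=1 PC=5
Step 6: PC=5 exec 'SUB D, C'. After: A=0 B=4 C=0 D=0 ZF=1 PC=6
Step 7: PC=6 exec 'MOV B, 5'. After: A=0 B=5 C=0 D=0 ZF=1 PC=7
Step 8: PC=7 exec 'MOV D, B'. After: A=0 B=5 C=0 D=5 ZF=1 PC=8
Step 9: PC=8 exec 'MOV C, -5'. After: A=0 B=5 C=-5 D=5 ZF=1 PC=9
Step 10: PC=9 exec 'MOV C, D'. After: A=0 B=5 C=5 D=5 ZF=1 PC=10
Step 11: PC=10 exec 'SUB C, 6'. After: A=0 B=5 C=-1 D=5 ZF=0 PC=11
First time PC=11: A=0

0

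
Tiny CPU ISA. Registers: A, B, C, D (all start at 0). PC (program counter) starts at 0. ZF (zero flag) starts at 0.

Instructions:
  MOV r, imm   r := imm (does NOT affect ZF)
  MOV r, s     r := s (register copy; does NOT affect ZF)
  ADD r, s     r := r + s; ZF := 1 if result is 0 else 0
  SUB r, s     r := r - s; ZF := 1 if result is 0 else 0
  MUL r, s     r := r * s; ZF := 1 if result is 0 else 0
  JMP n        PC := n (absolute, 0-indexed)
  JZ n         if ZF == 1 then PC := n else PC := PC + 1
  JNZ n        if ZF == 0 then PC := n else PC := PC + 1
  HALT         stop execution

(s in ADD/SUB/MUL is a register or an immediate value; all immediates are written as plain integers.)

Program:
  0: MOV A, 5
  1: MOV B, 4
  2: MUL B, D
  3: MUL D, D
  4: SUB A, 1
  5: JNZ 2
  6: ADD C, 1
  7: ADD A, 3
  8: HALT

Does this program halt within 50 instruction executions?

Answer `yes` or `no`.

Answer: yes

Derivation:
Step 1: PC=0 exec 'MOV A, 5'. After: A=5 B=0 C=0 D=0 ZF=0 PC=1
Step 2: PC=1 exec 'MOV B, 4'. After: A=5 B=4 C=0 D=0 ZF=0 PC=2
Step 3: PC=2 exec 'MUL B, D'. After: A=5 B=0 C=0 D=0 ZF=1 PC=3
Step 4: PC=3 exec 'MUL D, D'. After: A=5 B=0 C=0 D=0 ZF=1 PC=4
Step 5: PC=4 exec 'SUB A, 1'. After: A=4 B=0 C=0 D=0 ZF=0 PC=5
Step 6: PC=5 exec 'JNZ 2'. After: A=4 B=0 C=0 D=0 ZF=0 PC=2
Step 7: PC=2 exec 'MUL B, D'. After: A=4 B=0 C=0 D=0 ZF=1 PC=3
Step 8: PC=3 exec 'MUL D, D'. After: A=4 B=0 C=0 D=0 ZF=1 PC=4
Step 9: PC=4 exec 'SUB A, 1'. After: A=3 B=0 C=0 D=0 ZF=0 PC=5
Step 10: PC=5 exec 'JNZ 2'. After: A=3 B=0 C=0 D=0 ZF=0 PC=2
Step 11: PC=2 exec 'MUL B, D'. After: A=3 B=0 C=0 D=0 ZF=1 PC=3
Step 12: PC=3 exec 'MUL D, D'. After: A=3 B=0 C=0 D=0 ZF=1 PC=4
Step 13: PC=4 exec 'SUB A, 1'. After: A=2 B=0 C=0 D=0 ZF=0 PC=5
Step 14: PC=5 exec 'JNZ 2'. After: A=2 B=0 C=0 D=0 ZF=0 PC=2
Step 15: PC=2 exec 'MUL B, D'. After: A=2 B=0 C=0 D=0 ZF=1 PC=3
Step 16: PC=3 exec 'MUL D, D'. After: A=2 B=0 C=0 D=0 ZF=1 PC=4
Step 17: PC=4 exec 'SUB A, 1'. After: A=1 B=0 C=0 D=0 ZF=0 PC=5
Step 18: PC=5 exec 'JNZ 2'. After: A=1 B=0 C=0 D=0 ZF=0 PC=2
Step 19: PC=2 exec 'MUL B, D'. After: A=1 B=0 C=0 D=0 ZF=1 PC=3
Step 20: PC=3 exec 'MUL D, D'. After: A=1 B=0 C=0 D=0 ZF=1 PC=4
Step 21: PC=4 exec 'SUB A, 1'. After: A=0 B=0 C=0 D=0 ZF=1 PC=5
Step 22: PC=5 exec 'JNZ 2'. After: A=0 B=0 C=0 D=0 ZF=1 PC=6
Step 23: PC=6 exec 'ADD C, 1'. After: A=0 B=0 C=1 D=0 ZF=0 PC=7
Step 24: PC=7 exec 'ADD A, 3'. After: A=3 B=0 C=1 D=0 ZF=0 PC=8
Step 25: PC=8 exec 'HALT'. After: A=3 B=0 C=1 D=0 ZF=0 PC=8 HALTED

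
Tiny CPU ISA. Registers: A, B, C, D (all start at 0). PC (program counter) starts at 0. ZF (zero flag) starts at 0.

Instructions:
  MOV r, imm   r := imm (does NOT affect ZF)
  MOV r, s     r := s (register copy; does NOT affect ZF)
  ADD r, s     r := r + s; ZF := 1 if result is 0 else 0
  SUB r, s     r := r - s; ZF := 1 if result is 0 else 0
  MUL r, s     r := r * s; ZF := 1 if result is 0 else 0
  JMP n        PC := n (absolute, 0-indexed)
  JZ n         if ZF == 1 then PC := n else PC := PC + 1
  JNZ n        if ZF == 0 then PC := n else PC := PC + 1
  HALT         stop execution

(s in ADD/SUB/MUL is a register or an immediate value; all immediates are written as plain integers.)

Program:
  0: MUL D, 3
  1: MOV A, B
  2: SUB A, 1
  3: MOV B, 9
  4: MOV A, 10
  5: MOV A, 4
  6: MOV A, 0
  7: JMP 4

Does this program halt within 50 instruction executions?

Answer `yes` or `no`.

Step 1: PC=0 exec 'MUL D, 3'. After: A=0 B=0 C=0 D=0 ZF=1 PC=1
Step 2: PC=1 exec 'MOV A, B'. After: A=0 B=0 C=0 D=0 ZF=1 PC=2
Step 3: PC=2 exec 'SUB A, 1'. After: A=-1 B=0 C=0 D=0 ZF=0 PC=3
Step 4: PC=3 exec 'MOV B, 9'. After: A=-1 B=9 C=0 D=0 ZF=0 PC=4
Step 5: PC=4 exec 'MOV A, 10'. After: A=10 B=9 C=0 D=0 ZF=0 PC=5
Step 6: PC=5 exec 'MOV A, 4'. After: A=4 B=9 C=0 D=0 ZF=0 PC=6
Step 7: PC=6 exec 'MOV A, 0'. After: A=0 B=9 C=0 D=0 ZF=0 PC=7
Step 8: PC=7 exec 'JMP 4'. After: A=0 B=9 C=0 D=0 ZF=0 PC=4
Step 9: PC=4 exec 'MOV A, 10'. After: A=10 B=9 C=0 D=0 ZF=0 PC=5
State after step 9 equals state after step 5: the program is in a cycle of length 4 and will never halt.

Answer: no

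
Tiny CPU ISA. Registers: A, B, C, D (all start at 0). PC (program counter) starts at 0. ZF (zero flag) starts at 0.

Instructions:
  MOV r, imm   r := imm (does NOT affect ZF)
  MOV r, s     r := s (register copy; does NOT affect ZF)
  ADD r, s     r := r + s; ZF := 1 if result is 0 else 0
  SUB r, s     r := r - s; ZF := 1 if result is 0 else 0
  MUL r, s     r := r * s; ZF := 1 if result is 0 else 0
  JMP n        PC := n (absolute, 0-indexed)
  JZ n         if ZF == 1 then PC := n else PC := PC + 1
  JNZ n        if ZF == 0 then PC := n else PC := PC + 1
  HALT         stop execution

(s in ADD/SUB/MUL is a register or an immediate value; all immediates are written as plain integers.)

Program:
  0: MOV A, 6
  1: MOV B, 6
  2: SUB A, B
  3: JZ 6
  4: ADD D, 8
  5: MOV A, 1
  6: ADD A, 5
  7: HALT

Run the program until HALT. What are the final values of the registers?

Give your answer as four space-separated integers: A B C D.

Answer: 5 6 0 0

Derivation:
Step 1: PC=0 exec 'MOV A, 6'. After: A=6 B=0 C=0 D=0 ZF=0 PC=1
Step 2: PC=1 exec 'MOV B, 6'. After: A=6 B=6 C=0 D=0 ZF=0 PC=2
Step 3: PC=2 exec 'SUB A, B'. After: A=0 B=6 C=0 D=0 ZF=1 PC=3
Step 4: PC=3 exec 'JZ 6'. After: A=0 B=6 C=0 D=0 ZF=1 PC=6
Step 5: PC=6 exec 'ADD A, 5'. After: A=5 B=6 C=0 D=0 ZF=0 PC=7
Step 6: PC=7 exec 'HALT'. After: A=5 B=6 C=0 D=0 ZF=0 PC=7 HALTED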